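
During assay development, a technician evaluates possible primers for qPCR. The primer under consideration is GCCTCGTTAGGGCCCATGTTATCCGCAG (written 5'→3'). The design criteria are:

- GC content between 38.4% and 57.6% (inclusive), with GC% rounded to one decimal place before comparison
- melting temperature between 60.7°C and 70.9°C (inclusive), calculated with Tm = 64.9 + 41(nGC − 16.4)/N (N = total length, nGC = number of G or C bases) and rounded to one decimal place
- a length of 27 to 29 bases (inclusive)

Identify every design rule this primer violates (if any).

Fails: GC content.

Base counts: A=4, T=7, G=8, C=9 (length 28).
GC content: GC 17/28 = 60.7%, outside 38.4–57.6% ✗
Tm: Tm = 64.9 + 41·(17 − 16.4)/28 = 65.8°C ✓
length: length 28 ✓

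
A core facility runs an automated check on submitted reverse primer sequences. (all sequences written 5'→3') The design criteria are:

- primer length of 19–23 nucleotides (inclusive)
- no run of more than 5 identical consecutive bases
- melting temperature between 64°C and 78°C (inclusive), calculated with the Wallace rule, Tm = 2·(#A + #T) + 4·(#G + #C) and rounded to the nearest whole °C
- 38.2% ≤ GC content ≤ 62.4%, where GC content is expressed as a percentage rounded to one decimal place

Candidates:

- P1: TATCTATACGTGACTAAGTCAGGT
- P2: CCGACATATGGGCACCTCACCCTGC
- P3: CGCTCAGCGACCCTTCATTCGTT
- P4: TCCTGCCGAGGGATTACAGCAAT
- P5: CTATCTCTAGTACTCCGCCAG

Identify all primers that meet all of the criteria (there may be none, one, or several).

P3, P4 and P5.

P1 (24 nt, A=7 T=8 G=5 C=4): length 24, outside 19–23 ✗; longest run = 2 ✓; Tm = 2·15 + 4·9 = 66°C ✓; GC 9/24 = 37.5%, outside 38.2–62.4% ✗ — fails.
P2 (25 nt, A=5 T=4 G=5 C=11): length 25, outside 19–23 ✗; longest run = 3 ✓; Tm = 2·9 + 4·16 = 82°C, outside 64–78°C ✗; GC 16/25 = 64.0%, outside 38.2–62.4% ✗ — fails.
P3 (23 nt, A=3 T=7 G=4 C=9): length 23 ✓; longest run = 3 ✓; Tm = 2·10 + 4·13 = 72°C ✓; GC 13/23 = 56.5% ✓ — passes.
P4 (23 nt, A=6 T=5 G=6 C=6): length 23 ✓; longest run = 3 ✓; Tm = 2·11 + 4·12 = 70°C ✓; GC 12/23 = 52.2% ✓ — passes.
P5 (21 nt, A=4 T=6 G=3 C=8): length 21 ✓; longest run = 2 ✓; Tm = 2·10 + 4·11 = 64°C ✓; GC 11/21 = 52.4% ✓ — passes.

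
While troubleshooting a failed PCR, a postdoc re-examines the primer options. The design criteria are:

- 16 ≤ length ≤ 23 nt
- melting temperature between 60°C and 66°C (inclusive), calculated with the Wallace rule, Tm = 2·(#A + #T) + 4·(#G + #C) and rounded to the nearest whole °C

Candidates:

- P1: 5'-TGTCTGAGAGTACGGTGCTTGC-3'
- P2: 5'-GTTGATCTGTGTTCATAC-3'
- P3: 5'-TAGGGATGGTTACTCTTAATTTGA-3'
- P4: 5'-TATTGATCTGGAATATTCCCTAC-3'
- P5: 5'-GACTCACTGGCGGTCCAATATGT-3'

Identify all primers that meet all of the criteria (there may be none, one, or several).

P1 (22 nt, A=3 T=7 G=8 C=4): length 22 ✓; Tm = 2·10 + 4·12 = 68°C, outside 60–66°C ✗ — fails.
P2 (18 nt, A=3 T=8 G=4 C=3): length 18 ✓; Tm = 2·11 + 4·7 = 50°C, outside 60–66°C ✗ — fails.
P3 (24 nt, A=6 T=10 G=6 C=2): length 24, outside 16–23 ✗; Tm = 2·16 + 4·8 = 64°C ✓ — fails.
P4 (23 nt, A=6 T=9 G=3 C=5): length 23 ✓; Tm = 2·15 + 4·8 = 62°C ✓ — passes.
P5 (23 nt, A=5 T=6 G=6 C=6): length 23 ✓; Tm = 2·11 + 4·12 = 70°C, outside 60–66°C ✗ — fails.

P4 only.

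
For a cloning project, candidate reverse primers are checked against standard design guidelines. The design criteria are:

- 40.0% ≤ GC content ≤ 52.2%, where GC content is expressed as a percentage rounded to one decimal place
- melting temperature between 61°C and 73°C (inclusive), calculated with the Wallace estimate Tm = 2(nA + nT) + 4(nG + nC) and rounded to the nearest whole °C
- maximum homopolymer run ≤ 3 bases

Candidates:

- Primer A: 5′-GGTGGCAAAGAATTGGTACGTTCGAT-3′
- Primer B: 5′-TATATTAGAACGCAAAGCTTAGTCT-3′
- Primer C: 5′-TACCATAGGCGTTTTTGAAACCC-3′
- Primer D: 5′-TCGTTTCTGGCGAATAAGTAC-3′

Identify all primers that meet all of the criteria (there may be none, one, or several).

None of the candidates satisfy all criteria.

Primer A (26 nt, A=7 T=7 G=9 C=3): GC 12/26 = 46.2% ✓; Tm = 2·14 + 4·12 = 76°C, outside 61–73°C ✗; longest run = 3 ✓ — fails.
Primer B (25 nt, A=9 T=8 G=4 C=4): GC 8/25 = 32.0%, outside 40.0–52.2% ✗; Tm = 2·17 + 4·8 = 66°C ✓; longest run = 3 ✓ — fails.
Primer C (23 nt, A=6 T=7 G=4 C=6): GC 10/23 = 43.5% ✓; Tm = 2·13 + 4·10 = 66°C ✓; longest run = 5, exceeds 3 ✗ — fails.
Primer D (21 nt, A=5 T=7 G=5 C=4): GC 9/21 = 42.9% ✓; Tm = 2·12 + 4·9 = 60°C, outside 61–73°C ✗; longest run = 3 ✓ — fails.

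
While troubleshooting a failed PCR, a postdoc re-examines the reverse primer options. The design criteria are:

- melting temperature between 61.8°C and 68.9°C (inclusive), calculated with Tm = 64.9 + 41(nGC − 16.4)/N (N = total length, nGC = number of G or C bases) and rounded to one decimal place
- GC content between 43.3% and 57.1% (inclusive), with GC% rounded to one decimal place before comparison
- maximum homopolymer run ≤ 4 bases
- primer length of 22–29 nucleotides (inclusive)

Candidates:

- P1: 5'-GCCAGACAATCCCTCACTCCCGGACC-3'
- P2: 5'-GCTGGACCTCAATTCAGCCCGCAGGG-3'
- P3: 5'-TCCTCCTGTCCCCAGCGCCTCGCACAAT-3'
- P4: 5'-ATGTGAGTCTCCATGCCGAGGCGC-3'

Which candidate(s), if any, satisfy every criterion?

None of the candidates satisfy all criteria.

P1 (26 nt, A=6 T=3 G=4 C=13): Tm = 64.9 + 41·(17 − 16.4)/26 = 65.8°C ✓; GC 17/26 = 65.4%, outside 43.3–57.1% ✗; longest run = 3 ✓; length 26 ✓ — fails.
P2 (26 nt, A=5 T=4 G=8 C=9): Tm = 64.9 + 41·(17 − 16.4)/26 = 65.8°C ✓; GC 17/26 = 65.4%, outside 43.3–57.1% ✗; longest run = 3 ✓; length 26 ✓ — fails.
P3 (28 nt, A=4 T=6 G=4 C=14): Tm = 64.9 + 41·(18 − 16.4)/28 = 67.2°C ✓; GC 18/28 = 64.3%, outside 43.3–57.1% ✗; longest run = 4 ✓; length 28 ✓ — fails.
P4 (24 nt, A=4 T=5 G=8 C=7): Tm = 64.9 + 41·(15 − 16.4)/24 = 62.5°C ✓; GC 15/24 = 62.5%, outside 43.3–57.1% ✗; longest run = 2 ✓; length 24 ✓ — fails.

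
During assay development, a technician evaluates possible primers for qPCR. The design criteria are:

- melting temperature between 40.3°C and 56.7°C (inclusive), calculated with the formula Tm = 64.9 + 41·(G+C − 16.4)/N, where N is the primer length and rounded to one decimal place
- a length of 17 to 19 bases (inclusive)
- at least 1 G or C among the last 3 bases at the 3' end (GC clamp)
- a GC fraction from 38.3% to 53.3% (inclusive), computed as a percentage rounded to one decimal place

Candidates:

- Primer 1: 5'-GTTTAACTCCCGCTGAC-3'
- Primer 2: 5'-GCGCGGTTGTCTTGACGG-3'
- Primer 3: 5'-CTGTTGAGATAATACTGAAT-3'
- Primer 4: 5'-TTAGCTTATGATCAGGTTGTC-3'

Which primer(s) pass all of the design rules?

Primer 1 only.

Primer 1 (17 nt, A=3 T=5 G=3 C=6): Tm = 64.9 + 41·(9 − 16.4)/17 = 47.1°C ✓; length 17 ✓; 3' end GAC has 2 G/C ✓; GC 9/17 = 52.9% ✓ — passes.
Primer 2 (18 nt, A=1 T=5 G=8 C=4): Tm = 64.9 + 41·(12 − 16.4)/18 = 54.9°C ✓; length 18 ✓; 3' end CGG has 3 G/C ✓; GC 12/18 = 66.7%, outside 38.3–53.3% ✗ — fails.
Primer 3 (20 nt, A=7 T=7 G=4 C=2): Tm = 64.9 + 41·(6 − 16.4)/20 = 43.6°C ✓; length 20, outside 17–19 ✗; 3' end AAT has 0 G/C, need ≥1 ✗; GC 6/20 = 30.0%, outside 38.3–53.3% ✗ — fails.
Primer 4 (21 nt, A=4 T=9 G=5 C=3): Tm = 64.9 + 41·(8 − 16.4)/21 = 48.5°C ✓; length 21, outside 17–19 ✗; 3' end GTC has 2 G/C ✓; GC 8/21 = 38.1%, outside 38.3–53.3% ✗ — fails.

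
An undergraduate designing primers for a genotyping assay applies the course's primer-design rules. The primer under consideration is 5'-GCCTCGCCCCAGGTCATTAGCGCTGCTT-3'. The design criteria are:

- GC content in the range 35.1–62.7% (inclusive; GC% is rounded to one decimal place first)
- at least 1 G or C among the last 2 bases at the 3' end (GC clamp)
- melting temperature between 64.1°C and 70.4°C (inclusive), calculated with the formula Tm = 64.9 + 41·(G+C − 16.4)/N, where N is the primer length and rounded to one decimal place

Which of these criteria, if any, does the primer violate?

Fails: GC content, GC clamp.

Base counts: A=3, T=7, G=7, C=11 (length 28).
GC content: GC 18/28 = 64.3%, outside 35.1–62.7% ✗
GC clamp: 3' end TT has 0 G/C, need ≥1 ✗
Tm: Tm = 64.9 + 41·(18 − 16.4)/28 = 67.2°C ✓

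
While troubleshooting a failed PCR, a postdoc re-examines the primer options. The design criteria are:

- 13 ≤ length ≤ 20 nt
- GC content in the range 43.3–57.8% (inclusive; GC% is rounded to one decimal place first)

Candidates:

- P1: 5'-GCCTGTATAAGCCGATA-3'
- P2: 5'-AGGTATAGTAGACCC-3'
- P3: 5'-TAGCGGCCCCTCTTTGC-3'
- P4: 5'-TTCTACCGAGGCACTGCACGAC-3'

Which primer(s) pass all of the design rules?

P1 and P2.

P1 (17 nt, A=5 T=4 G=4 C=4): length 17 ✓; GC 8/17 = 47.1% ✓ — passes.
P2 (15 nt, A=5 T=3 G=4 C=3): length 15 ✓; GC 7/15 = 46.7% ✓ — passes.
P3 (17 nt, A=1 T=5 G=4 C=7): length 17 ✓; GC 11/17 = 64.7%, outside 43.3–57.8% ✗ — fails.
P4 (22 nt, A=5 T=4 G=5 C=8): length 22, outside 13–20 ✗; GC 13/22 = 59.1%, outside 43.3–57.8% ✗ — fails.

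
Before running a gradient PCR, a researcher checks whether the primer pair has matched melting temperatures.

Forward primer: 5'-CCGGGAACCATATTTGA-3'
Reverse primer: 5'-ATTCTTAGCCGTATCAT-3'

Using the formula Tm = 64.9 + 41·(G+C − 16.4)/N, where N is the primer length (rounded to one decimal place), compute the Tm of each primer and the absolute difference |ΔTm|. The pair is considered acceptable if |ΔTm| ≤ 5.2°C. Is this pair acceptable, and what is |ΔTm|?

|ΔTm| = 4.8°C; the pair is acceptable.

Forward: G+C = 8, N = 17 → Tm = 64.9 + 41·(8 − 16.4)/17 = 44.6°C.
Reverse: G+C = 6, N = 17 → Tm = 64.9 + 41·(6 − 16.4)/17 = 39.8°C.
|ΔTm| = |44.6 − 39.8| = 4.8°C, ≤ 5.2°C.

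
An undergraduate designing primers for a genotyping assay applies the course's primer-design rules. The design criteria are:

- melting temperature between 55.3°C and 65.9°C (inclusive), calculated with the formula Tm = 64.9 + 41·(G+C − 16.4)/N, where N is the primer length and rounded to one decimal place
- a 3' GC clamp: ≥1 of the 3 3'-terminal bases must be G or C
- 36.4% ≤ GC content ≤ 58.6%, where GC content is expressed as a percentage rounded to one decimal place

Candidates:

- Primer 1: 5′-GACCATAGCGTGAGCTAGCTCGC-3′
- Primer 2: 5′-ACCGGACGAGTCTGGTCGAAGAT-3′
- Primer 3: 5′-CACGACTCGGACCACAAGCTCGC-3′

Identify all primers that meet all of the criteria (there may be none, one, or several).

Primer 2 only.

Primer 1 (23 nt, A=5 T=4 G=7 C=7): Tm = 64.9 + 41·(14 − 16.4)/23 = 60.6°C ✓; 3' end CGC has 3 G/C ✓; GC 14/23 = 60.9%, outside 36.4–58.6% ✗ — fails.
Primer 2 (23 nt, A=6 T=4 G=8 C=5): Tm = 64.9 + 41·(13 − 16.4)/23 = 58.8°C ✓; 3' end GAT has 1 G/C ✓; GC 13/23 = 56.5% ✓ — passes.
Primer 3 (23 nt, A=6 T=2 G=5 C=10): Tm = 64.9 + 41·(15 − 16.4)/23 = 62.4°C ✓; 3' end CGC has 3 G/C ✓; GC 15/23 = 65.2%, outside 36.4–58.6% ✗ — fails.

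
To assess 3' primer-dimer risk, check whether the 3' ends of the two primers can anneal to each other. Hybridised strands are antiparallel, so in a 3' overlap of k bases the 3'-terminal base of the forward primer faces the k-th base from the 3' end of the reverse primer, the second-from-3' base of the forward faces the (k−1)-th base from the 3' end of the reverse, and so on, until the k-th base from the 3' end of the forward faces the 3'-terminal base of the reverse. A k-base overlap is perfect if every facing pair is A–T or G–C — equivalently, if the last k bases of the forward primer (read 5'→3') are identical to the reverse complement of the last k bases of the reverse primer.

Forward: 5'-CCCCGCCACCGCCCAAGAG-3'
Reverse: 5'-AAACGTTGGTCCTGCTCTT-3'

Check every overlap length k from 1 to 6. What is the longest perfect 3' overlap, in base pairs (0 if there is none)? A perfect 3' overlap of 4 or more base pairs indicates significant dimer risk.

Longest perfect overlap: 5 complementary base pairs; significant dimer risk (threshold 4).

Last 6 bases (5'→3') — forward …CAAGAG, reverse …GCTCTT.
Reverse complement of the reverse primer's last 6 bases: AAGAGC; its first k bases are the reverse complement of the reverse primer's last k bases, so a perfect k-base overlap needs the forward primer's last k bases to equal them.
Comparing (forward last k vs required): k=1: G vs A ✗; k=2: AG vs AA ✗; k=3: GAG vs AAG ✗; k=4: AGAG vs AAGA ✗; k=5: AAGAG vs AAGAG ✓; k=6: CAAGAG vs AAGAGC ✗.
Only k = 5 is perfect, so the longest perfect 3' overlap is 5.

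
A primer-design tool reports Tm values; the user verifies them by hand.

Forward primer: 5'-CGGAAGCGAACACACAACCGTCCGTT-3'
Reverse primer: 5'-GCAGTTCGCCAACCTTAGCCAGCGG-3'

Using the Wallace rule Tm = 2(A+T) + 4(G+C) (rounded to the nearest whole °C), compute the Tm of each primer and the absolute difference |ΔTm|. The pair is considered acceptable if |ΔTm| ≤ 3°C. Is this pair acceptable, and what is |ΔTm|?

|ΔTm| = 0°C; the pair is acceptable.

Forward: A=8 T=3 G=6 C=9 → Tm = 2·11 + 4·15 = 82°C.
Reverse: A=5 T=4 G=7 C=9 → Tm = 2·9 + 4·16 = 82°C.
|ΔTm| = |82 − 82| = 0°C, ≤ 3°C.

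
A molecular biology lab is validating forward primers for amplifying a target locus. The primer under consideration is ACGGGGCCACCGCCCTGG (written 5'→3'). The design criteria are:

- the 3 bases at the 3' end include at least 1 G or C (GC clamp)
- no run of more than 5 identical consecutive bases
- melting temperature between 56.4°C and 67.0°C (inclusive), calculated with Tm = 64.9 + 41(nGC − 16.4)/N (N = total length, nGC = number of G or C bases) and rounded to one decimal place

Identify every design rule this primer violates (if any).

Meets all criteria.

Base counts: A=2, T=1, G=7, C=8 (length 18).
GC clamp: 3' end TGG has 2 G/C ✓
homopolymer run: longest run = 4 ✓
Tm: Tm = 64.9 + 41·(15 − 16.4)/18 = 61.7°C ✓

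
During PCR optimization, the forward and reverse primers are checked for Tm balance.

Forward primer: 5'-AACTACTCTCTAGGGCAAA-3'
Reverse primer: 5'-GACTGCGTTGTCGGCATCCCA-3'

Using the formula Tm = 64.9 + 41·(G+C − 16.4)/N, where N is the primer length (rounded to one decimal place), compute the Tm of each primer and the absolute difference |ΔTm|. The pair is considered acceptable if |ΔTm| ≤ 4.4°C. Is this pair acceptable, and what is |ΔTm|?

Forward: G+C = 8, N = 19 → Tm = 64.9 + 41·(8 − 16.4)/19 = 46.8°C.
Reverse: G+C = 13, N = 21 → Tm = 64.9 + 41·(13 − 16.4)/21 = 58.3°C.
|ΔTm| = |46.8 − 58.3| = 11.5°C, > 4.4°C.

|ΔTm| = 11.5°C; the pair is not acceptable.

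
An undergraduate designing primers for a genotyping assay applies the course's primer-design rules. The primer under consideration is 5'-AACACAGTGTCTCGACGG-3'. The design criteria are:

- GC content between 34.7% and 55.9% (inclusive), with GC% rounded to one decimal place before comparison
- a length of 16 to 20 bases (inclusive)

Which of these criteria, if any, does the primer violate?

Base counts: A=5, T=3, G=5, C=5 (length 18).
GC content: GC 10/18 = 55.6% ✓
length: length 18 ✓

Meets all criteria.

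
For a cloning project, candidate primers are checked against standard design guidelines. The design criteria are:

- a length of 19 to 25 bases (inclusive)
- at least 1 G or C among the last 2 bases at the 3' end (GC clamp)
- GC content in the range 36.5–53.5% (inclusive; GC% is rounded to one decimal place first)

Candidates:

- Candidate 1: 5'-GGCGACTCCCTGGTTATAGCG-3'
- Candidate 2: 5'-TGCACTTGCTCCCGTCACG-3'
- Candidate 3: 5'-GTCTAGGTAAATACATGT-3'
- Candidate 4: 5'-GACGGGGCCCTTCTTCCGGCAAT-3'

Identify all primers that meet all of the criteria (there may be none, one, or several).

None of the candidates satisfy all criteria.

Candidate 1 (21 nt, A=3 T=5 G=7 C=6): length 21 ✓; 3' end CG has 2 G/C ✓; GC 13/21 = 61.9%, outside 36.5–53.5% ✗ — fails.
Candidate 2 (19 nt, A=2 T=5 G=4 C=8): length 19 ✓; 3' end CG has 2 G/C ✓; GC 12/19 = 63.2%, outside 36.5–53.5% ✗ — fails.
Candidate 3 (18 nt, A=6 T=6 G=4 C=2): length 18, outside 19–25 ✗; 3' end GT has 1 G/C ✓; GC 6/18 = 33.3%, outside 36.5–53.5% ✗ — fails.
Candidate 4 (23 nt, A=3 T=5 G=7 C=8): length 23 ✓; 3' end AT has 0 G/C, need ≥1 ✗; GC 15/23 = 65.2%, outside 36.5–53.5% ✗ — fails.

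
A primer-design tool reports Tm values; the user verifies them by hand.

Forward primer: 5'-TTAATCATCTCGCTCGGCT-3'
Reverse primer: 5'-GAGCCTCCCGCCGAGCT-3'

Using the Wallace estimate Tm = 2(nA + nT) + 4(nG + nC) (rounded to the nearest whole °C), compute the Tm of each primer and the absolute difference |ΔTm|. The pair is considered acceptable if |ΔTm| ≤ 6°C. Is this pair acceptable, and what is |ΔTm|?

Forward: A=3 T=7 G=3 C=6 → Tm = 2·10 + 4·9 = 56°C.
Reverse: A=2 T=2 G=5 C=8 → Tm = 2·4 + 4·13 = 60°C.
|ΔTm| = |56 − 60| = 4°C, ≤ 6°C.

|ΔTm| = 4°C; the pair is acceptable.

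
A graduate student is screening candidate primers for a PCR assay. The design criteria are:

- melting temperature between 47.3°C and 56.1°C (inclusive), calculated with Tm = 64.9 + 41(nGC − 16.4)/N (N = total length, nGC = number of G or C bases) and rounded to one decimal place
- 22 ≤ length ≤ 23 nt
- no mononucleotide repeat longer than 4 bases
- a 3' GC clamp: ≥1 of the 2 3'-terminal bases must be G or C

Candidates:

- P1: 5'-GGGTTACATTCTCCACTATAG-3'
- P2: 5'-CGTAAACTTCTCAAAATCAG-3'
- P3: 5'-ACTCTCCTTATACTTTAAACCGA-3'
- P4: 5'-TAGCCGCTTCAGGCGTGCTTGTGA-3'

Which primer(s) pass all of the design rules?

P1 (21 nt, A=5 T=7 G=4 C=5): Tm = 64.9 + 41·(9 − 16.4)/21 = 50.5°C ✓; length 21, outside 22–23 ✗; longest run = 3 ✓; 3' end AG has 1 G/C ✓ — fails.
P2 (20 nt, A=8 T=5 G=2 C=5): Tm = 64.9 + 41·(7 − 16.4)/20 = 45.6°C, outside 47.3–56.1°C ✗; length 20, outside 22–23 ✗; longest run = 4 ✓; 3' end AG has 1 G/C ✓ — fails.
P3 (23 nt, A=7 T=8 G=1 C=7): Tm = 64.9 + 41·(8 − 16.4)/23 = 49.9°C ✓; length 23 ✓; longest run = 3 ✓; 3' end GA has 1 G/C ✓ — passes.
P4 (24 nt, A=3 T=7 G=8 C=6): Tm = 64.9 + 41·(14 − 16.4)/24 = 60.8°C, outside 47.3–56.1°C ✗; length 24, outside 22–23 ✗; longest run = 2 ✓; 3' end GA has 1 G/C ✓ — fails.

P3 only.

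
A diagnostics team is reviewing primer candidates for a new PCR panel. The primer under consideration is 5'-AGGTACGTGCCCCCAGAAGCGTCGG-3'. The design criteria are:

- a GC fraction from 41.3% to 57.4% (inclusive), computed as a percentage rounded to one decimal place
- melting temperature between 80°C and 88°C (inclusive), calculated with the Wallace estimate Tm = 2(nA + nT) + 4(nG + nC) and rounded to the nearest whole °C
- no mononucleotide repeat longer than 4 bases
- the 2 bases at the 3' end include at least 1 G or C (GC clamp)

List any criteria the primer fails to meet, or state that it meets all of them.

Base counts: A=5, T=3, G=9, C=8 (length 25).
GC content: GC 17/25 = 68.0%, outside 41.3–57.4% ✗
Tm: Tm = 2·8 + 4·17 = 84°C ✓
homopolymer run: longest run = 5, exceeds 4 ✗
GC clamp: 3' end GG has 2 G/C ✓

Fails: GC content, homopolymer run.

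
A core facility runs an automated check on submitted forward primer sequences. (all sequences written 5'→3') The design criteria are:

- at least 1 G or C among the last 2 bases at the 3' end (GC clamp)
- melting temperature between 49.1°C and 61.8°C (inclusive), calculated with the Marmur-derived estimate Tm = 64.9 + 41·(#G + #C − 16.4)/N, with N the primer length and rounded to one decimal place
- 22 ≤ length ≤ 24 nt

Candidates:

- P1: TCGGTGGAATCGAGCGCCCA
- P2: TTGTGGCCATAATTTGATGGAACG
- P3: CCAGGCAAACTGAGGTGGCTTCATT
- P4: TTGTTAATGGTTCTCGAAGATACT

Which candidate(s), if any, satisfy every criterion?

P2 and P4.

P1 (20 nt, A=4 T=3 G=7 C=6): 3' end CA has 1 G/C ✓; Tm = 64.9 + 41·(13 − 16.4)/20 = 57.9°C ✓; length 20, outside 22–24 ✗ — fails.
P2 (24 nt, A=6 T=8 G=7 C=3): 3' end CG has 2 G/C ✓; Tm = 64.9 + 41·(10 − 16.4)/24 = 54.0°C ✓; length 24 ✓ — passes.
P3 (25 nt, A=6 T=6 G=7 C=6): 3' end TT has 0 G/C, need ≥1 ✗; Tm = 64.9 + 41·(13 − 16.4)/25 = 59.3°C ✓; length 25, outside 22–24 ✗ — fails.
P4 (24 nt, A=6 T=10 G=5 C=3): 3' end CT has 1 G/C ✓; Tm = 64.9 + 41·(8 − 16.4)/24 = 50.6°C ✓; length 24 ✓ — passes.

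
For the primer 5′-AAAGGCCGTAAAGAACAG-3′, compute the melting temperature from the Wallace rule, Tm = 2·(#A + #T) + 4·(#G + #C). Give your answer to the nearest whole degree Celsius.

Base counts: A=9, T=1, G=5, C=3 (length 18).
Tm = 2·(9+1) + 4·(5+3) = 2·10 + 4·8 = 20 + 32 = 52°C.

52°C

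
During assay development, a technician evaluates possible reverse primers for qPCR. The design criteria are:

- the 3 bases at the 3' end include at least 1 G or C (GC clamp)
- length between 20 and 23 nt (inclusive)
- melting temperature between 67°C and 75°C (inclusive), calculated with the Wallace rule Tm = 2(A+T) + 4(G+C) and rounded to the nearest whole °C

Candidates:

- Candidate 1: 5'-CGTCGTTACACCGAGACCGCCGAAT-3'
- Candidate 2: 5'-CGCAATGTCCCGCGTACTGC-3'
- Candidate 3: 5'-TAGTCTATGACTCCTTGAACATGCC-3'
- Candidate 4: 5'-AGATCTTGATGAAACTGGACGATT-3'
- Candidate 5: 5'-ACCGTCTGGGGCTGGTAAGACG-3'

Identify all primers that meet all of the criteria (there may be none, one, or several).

Candidate 5 only.

Candidate 1 (25 nt, A=6 T=4 G=6 C=9): 3' end AAT has 0 G/C, need ≥1 ✗; length 25, outside 20–23 ✗; Tm = 2·10 + 4·15 = 80°C, outside 67–75°C ✗ — fails.
Candidate 2 (20 nt, A=3 T=4 G=5 C=8): 3' end TGC has 2 G/C ✓; length 20 ✓; Tm = 2·7 + 4·13 = 66°C, outside 67–75°C ✗ — fails.
Candidate 3 (25 nt, A=6 T=8 G=4 C=7): 3' end GCC has 3 G/C ✓; length 25, outside 20–23 ✗; Tm = 2·14 + 4·11 = 72°C ✓ — fails.
Candidate 4 (24 nt, A=8 T=7 G=6 C=3): 3' end ATT has 0 G/C, need ≥1 ✗; length 24, outside 20–23 ✗; Tm = 2·15 + 4·9 = 66°C, outside 67–75°C ✗ — fails.
Candidate 5 (22 nt, A=4 T=4 G=9 C=5): 3' end ACG has 2 G/C ✓; length 22 ✓; Tm = 2·8 + 4·14 = 72°C ✓ — passes.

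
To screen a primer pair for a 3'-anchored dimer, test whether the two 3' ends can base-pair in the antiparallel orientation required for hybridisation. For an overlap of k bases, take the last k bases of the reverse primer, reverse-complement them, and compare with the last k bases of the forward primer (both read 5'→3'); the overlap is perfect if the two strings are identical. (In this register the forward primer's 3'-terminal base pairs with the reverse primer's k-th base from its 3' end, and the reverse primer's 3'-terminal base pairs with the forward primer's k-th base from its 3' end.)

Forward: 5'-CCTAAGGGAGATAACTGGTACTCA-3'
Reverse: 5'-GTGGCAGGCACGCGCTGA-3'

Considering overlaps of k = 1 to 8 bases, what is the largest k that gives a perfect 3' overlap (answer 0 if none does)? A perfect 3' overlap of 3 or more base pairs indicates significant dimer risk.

Longest perfect overlap: 3 complementary base pairs; significant dimer risk (threshold 3).

Last 8 bases (5'→3') — forward …GGTACTCA, reverse …CGCGCTGA.
Reverse complement of the reverse primer's last 8 bases: TCAGCGCG; its first k bases are the reverse complement of the reverse primer's last k bases, so a perfect k-base overlap needs the forward primer's last k bases to equal them.
Comparing (forward last k vs required): k=1: A vs T ✗; k=2: CA vs TC ✗; k=3: TCA vs TCA ✓; k=4: CTCA vs TCAG ✗; k=5: ACTCA vs TCAGC ✗; k=6: TACTCA vs TCAGCG ✗; k=7: GTACTCA vs TCAGCGC ✗; k=8: GGTACTCA vs TCAGCGCG ✗.
Only k = 3 is perfect, so the longest perfect 3' overlap is 3.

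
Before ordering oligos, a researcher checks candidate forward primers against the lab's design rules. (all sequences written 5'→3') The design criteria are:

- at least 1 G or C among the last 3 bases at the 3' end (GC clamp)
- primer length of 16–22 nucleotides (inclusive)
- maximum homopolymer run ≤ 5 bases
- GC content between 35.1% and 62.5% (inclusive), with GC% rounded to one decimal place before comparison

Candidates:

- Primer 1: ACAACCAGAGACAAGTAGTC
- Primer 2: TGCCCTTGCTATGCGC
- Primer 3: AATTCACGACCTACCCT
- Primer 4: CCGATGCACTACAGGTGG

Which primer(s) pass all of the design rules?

Primer 1, Primer 2, Primer 3 and Primer 4.

Primer 1 (20 nt, A=9 T=2 G=4 C=5): 3' end GTC has 2 G/C ✓; length 20 ✓; longest run = 2 ✓; GC 9/20 = 45.0% ✓ — passes.
Primer 2 (16 nt, A=1 T=5 G=4 C=6): 3' end CGC has 3 G/C ✓; length 16 ✓; longest run = 3 ✓; GC 10/16 = 62.5% ✓ — passes.
Primer 3 (17 nt, A=5 T=4 G=1 C=7): 3' end CCT has 2 G/C ✓; length 17 ✓; longest run = 3 ✓; GC 8/17 = 47.1% ✓ — passes.
Primer 4 (18 nt, A=4 T=3 G=6 C=5): 3' end TGG has 2 G/C ✓; length 18 ✓; longest run = 2 ✓; GC 11/18 = 61.1% ✓ — passes.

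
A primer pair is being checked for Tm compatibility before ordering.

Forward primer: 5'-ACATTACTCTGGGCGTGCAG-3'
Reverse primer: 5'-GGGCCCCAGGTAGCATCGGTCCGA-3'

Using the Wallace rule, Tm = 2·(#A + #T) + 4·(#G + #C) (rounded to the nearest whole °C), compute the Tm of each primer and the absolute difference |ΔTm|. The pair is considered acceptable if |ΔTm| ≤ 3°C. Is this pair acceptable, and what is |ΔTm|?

|ΔTm| = 20°C; the pair is not acceptable.

Forward: A=4 T=5 G=6 C=5 → Tm = 2·9 + 4·11 = 62°C.
Reverse: A=4 T=3 G=9 C=8 → Tm = 2·7 + 4·17 = 82°C.
|ΔTm| = |62 − 82| = 20°C, > 3°C.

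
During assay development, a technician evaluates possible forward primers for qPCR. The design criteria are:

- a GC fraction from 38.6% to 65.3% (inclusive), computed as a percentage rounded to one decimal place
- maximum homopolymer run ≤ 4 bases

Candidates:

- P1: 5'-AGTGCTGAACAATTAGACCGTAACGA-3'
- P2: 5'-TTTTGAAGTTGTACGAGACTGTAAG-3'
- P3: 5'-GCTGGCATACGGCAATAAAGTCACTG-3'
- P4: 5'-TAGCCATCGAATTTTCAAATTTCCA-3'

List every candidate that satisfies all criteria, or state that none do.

P1 and P3.

P1 (26 nt, A=10 T=5 G=6 C=5): GC 11/26 = 42.3% ✓; longest run = 2 ✓ — passes.
P2 (25 nt, A=7 T=9 G=7 C=2): GC 9/25 = 36.0%, outside 38.6–65.3% ✗; longest run = 4 ✓ — fails.
P3 (26 nt, A=8 T=5 G=7 C=6): GC 13/26 = 50.0% ✓; longest run = 3 ✓ — passes.
P4 (25 nt, A=8 T=9 G=2 C=6): GC 8/25 = 32.0%, outside 38.6–65.3% ✗; longest run = 4 ✓ — fails.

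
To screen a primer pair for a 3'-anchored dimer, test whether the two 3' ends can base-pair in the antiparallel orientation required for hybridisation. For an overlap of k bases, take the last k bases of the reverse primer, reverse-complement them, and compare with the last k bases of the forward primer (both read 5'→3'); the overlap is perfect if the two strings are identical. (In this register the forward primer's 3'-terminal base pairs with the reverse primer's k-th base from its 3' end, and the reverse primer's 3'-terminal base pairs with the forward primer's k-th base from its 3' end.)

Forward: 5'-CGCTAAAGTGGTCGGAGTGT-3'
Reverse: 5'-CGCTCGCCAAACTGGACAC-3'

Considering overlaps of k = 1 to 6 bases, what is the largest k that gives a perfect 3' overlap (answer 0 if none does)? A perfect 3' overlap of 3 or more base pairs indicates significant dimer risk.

Last 6 bases (5'→3') — forward …GAGTGT, reverse …GGACAC.
Reverse complement of the reverse primer's last 6 bases: GTGTCC; its first k bases are the reverse complement of the reverse primer's last k bases, so a perfect k-base overlap needs the forward primer's last k bases to equal them.
Comparing (forward last k vs required): k=1: T vs G ✗; k=2: GT vs GT ✓; k=3: TGT vs GTG ✗; k=4: GTGT vs GTGT ✓; k=5: AGTGT vs GTGTC ✗; k=6: GAGTGT vs GTGTCC ✗.
Perfect overlaps at k = 2, 4; the largest is 4.

Longest perfect overlap: 4 complementary base pairs; significant dimer risk (threshold 3).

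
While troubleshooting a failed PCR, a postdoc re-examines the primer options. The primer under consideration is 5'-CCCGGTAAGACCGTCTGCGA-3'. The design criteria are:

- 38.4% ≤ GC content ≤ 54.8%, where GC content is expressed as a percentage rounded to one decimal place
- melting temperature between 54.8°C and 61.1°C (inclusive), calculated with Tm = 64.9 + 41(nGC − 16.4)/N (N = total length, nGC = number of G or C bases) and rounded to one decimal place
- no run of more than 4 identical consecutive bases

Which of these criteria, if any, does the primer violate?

Base counts: A=4, T=3, G=6, C=7 (length 20).
GC content: GC 13/20 = 65.0%, outside 38.4–54.8% ✗
Tm: Tm = 64.9 + 41·(13 − 16.4)/20 = 57.9°C ✓
homopolymer run: longest run = 3 ✓

Fails: GC content.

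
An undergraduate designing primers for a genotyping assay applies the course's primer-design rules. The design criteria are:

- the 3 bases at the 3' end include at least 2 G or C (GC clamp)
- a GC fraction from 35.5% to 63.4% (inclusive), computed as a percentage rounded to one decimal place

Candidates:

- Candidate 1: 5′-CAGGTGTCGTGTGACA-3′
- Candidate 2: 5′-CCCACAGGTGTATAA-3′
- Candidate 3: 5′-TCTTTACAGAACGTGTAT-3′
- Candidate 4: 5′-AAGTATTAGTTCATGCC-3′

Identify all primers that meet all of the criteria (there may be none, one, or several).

Candidate 1 (16 nt, A=3 T=4 G=6 C=3): 3' end ACA has 1 G/C, need ≥2 ✗; GC 9/16 = 56.3% ✓ — fails.
Candidate 2 (15 nt, A=5 T=3 G=3 C=4): 3' end TAA has 0 G/C, need ≥2 ✗; GC 7/15 = 46.7% ✓ — fails.
Candidate 3 (18 nt, A=5 T=7 G=3 C=3): 3' end TAT has 0 G/C, need ≥2 ✗; GC 6/18 = 33.3%, outside 35.5–63.4% ✗ — fails.
Candidate 4 (17 nt, A=5 T=6 G=3 C=3): 3' end GCC has 3 G/C ✓; GC 6/17 = 35.3%, outside 35.5–63.4% ✗ — fails.

None of the candidates satisfy all criteria.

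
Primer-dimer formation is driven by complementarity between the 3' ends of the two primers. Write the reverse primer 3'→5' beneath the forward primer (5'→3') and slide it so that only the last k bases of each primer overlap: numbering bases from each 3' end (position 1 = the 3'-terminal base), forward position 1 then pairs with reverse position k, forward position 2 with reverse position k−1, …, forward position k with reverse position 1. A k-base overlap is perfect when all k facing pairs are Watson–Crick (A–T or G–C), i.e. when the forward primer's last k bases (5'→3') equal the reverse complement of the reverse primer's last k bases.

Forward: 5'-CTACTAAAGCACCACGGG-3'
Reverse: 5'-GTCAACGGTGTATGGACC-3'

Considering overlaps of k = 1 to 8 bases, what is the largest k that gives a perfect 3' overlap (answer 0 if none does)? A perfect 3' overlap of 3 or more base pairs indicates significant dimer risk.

Last 8 bases (5'→3') — forward …ACCACGGG, reverse …TATGGACC.
Reverse complement of the reverse primer's last 8 bases: GGTCCATA; its first k bases are the reverse complement of the reverse primer's last k bases, so a perfect k-base overlap needs the forward primer's last k bases to equal them.
Comparing (forward last k vs required): k=1: G vs G ✓; k=2: GG vs GG ✓; k=3: GGG vs GGT ✗; k=4: CGGG vs GGTC ✗; k=5: ACGGG vs GGTCC ✗; k=6: CACGGG vs GGTCCA ✗; k=7: CCACGGG vs GGTCCAT ✗; k=8: ACCACGGG vs GGTCCATA ✗.
Perfect overlaps at k = 1, 2; the largest is 2.

Longest perfect overlap: 2 complementary base pairs; below the dimer-risk threshold (threshold 3).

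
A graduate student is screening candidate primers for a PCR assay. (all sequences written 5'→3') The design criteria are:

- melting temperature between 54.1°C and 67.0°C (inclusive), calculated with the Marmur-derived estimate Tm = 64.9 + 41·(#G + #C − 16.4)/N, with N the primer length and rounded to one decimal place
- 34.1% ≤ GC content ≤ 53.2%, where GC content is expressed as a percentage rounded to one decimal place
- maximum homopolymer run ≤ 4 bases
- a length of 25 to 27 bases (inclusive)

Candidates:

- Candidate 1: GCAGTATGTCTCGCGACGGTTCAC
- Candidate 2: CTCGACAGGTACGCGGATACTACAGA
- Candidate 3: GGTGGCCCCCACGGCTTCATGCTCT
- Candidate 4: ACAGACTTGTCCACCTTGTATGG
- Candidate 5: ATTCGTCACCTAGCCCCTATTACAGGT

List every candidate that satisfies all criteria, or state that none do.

Candidate 5 only.

Candidate 1 (24 nt, A=4 T=6 G=7 C=7): Tm = 64.9 + 41·(14 − 16.4)/24 = 60.8°C ✓; GC 14/24 = 58.3%, outside 34.1–53.2% ✗; longest run = 2 ✓; length 24, outside 25–27 ✗ — fails.
Candidate 2 (26 nt, A=8 T=4 G=7 C=7): Tm = 64.9 + 41·(14 − 16.4)/26 = 61.1°C ✓; GC 14/26 = 53.8%, outside 34.1–53.2% ✗; longest run = 2 ✓; length 26 ✓ — fails.
Candidate 3 (25 nt, A=2 T=6 G=7 C=10): Tm = 64.9 + 41·(17 − 16.4)/25 = 65.9°C ✓; GC 17/25 = 68.0%, outside 34.1–53.2% ✗; longest run = 5, exceeds 4 ✗; length 25 ✓ — fails.
Candidate 4 (23 nt, A=5 T=7 G=5 C=6): Tm = 64.9 + 41·(11 − 16.4)/23 = 55.3°C ✓; GC 11/23 = 47.8% ✓; longest run = 2 ✓; length 23, outside 25–27 ✗ — fails.
Candidate 5 (27 nt, A=6 T=8 G=4 C=9): Tm = 64.9 + 41·(13 − 16.4)/27 = 59.7°C ✓; GC 13/27 = 48.1% ✓; longest run = 4 ✓; length 27 ✓ — passes.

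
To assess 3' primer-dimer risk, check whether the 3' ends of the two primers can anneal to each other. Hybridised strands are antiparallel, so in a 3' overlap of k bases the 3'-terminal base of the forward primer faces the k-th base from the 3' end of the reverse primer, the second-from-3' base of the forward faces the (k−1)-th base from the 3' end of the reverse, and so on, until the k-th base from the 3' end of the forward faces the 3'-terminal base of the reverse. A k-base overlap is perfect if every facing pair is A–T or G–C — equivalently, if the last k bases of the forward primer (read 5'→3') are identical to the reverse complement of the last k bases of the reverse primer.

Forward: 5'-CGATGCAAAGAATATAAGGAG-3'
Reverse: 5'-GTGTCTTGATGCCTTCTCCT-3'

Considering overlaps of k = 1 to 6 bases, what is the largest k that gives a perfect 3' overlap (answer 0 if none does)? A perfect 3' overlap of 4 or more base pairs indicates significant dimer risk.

Longest perfect overlap: 5 complementary base pairs; significant dimer risk (threshold 4).

Last 6 bases (5'→3') — forward …AAGGAG, reverse …TCTCCT.
Reverse complement of the reverse primer's last 6 bases: AGGAGA; its first k bases are the reverse complement of the reverse primer's last k bases, so a perfect k-base overlap needs the forward primer's last k bases to equal them.
Comparing (forward last k vs required): k=1: G vs A ✗; k=2: AG vs AG ✓; k=3: GAG vs AGG ✗; k=4: GGAG vs AGGA ✗; k=5: AGGAG vs AGGAG ✓; k=6: AAGGAG vs AGGAGA ✗.
Perfect overlaps at k = 2, 5; the largest is 5.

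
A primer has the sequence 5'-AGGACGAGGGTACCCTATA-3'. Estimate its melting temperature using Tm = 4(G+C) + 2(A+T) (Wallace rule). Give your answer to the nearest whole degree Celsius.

58°C

Base counts: A=6, T=3, G=6, C=4 (length 19).
Tm = 2·(6+3) + 4·(6+4) = 2·9 + 4·10 = 18 + 40 = 58°C.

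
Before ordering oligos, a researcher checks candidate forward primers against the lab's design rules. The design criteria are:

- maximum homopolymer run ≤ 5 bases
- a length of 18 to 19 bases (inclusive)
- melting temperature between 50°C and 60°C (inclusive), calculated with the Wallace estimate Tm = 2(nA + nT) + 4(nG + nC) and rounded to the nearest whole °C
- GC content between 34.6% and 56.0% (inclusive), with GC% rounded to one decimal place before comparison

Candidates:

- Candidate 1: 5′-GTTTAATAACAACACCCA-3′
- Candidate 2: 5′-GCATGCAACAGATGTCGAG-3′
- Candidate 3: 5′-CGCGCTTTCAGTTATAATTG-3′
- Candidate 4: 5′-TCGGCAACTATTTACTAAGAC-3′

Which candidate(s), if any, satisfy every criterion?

Candidate 1 (18 nt, A=8 T=4 G=1 C=5): longest run = 3 ✓; length 18 ✓; Tm = 2·12 + 4·6 = 48°C, outside 50–60°C ✗; GC 6/18 = 33.3%, outside 34.6–56.0% ✗ — fails.
Candidate 2 (19 nt, A=6 T=3 G=6 C=4): longest run = 2 ✓; length 19 ✓; Tm = 2·9 + 4·10 = 58°C ✓; GC 10/19 = 52.6% ✓ — passes.
Candidate 3 (20 nt, A=4 T=8 G=4 C=4): longest run = 3 ✓; length 20, outside 18–19 ✗; Tm = 2·12 + 4·8 = 56°C ✓; GC 8/20 = 40.0% ✓ — fails.
Candidate 4 (21 nt, A=7 T=6 G=3 C=5): longest run = 3 ✓; length 21, outside 18–19 ✗; Tm = 2·13 + 4·8 = 58°C ✓; GC 8/21 = 38.1% ✓ — fails.

Candidate 2 only.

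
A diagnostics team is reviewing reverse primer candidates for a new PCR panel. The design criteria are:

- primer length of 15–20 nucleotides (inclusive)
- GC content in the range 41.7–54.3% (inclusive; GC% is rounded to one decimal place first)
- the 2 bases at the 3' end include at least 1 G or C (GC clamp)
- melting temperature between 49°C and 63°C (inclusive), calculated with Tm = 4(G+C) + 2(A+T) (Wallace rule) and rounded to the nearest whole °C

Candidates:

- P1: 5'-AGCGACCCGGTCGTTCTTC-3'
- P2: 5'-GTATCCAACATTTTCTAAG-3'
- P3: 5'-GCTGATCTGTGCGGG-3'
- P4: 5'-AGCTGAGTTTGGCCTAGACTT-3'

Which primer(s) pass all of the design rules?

P1 (19 nt, A=2 T=5 G=5 C=7): length 19 ✓; GC 12/19 = 63.2%, outside 41.7–54.3% ✗; 3' end TC has 1 G/C ✓; Tm = 2·7 + 4·12 = 62°C ✓ — fails.
P2 (19 nt, A=6 T=7 G=2 C=4): length 19 ✓; GC 6/19 = 31.6%, outside 41.7–54.3% ✗; 3' end AG has 1 G/C ✓; Tm = 2·13 + 4·6 = 50°C ✓ — fails.
P3 (15 nt, A=1 T=4 G=7 C=3): length 15 ✓; GC 10/15 = 66.7%, outside 41.7–54.3% ✗; 3' end GG has 2 G/C ✓; Tm = 2·5 + 4·10 = 50°C ✓ — fails.
P4 (21 nt, A=4 T=7 G=6 C=4): length 21, outside 15–20 ✗; GC 10/21 = 47.6% ✓; 3' end TT has 0 G/C, need ≥1 ✗; Tm = 2·11 + 4·10 = 62°C ✓ — fails.

None of the candidates satisfy all criteria.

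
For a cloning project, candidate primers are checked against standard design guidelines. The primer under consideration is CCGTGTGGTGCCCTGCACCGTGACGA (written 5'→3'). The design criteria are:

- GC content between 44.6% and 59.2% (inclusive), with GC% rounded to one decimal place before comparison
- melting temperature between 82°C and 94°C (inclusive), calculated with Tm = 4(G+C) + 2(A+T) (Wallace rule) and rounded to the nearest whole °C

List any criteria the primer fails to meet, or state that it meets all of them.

Base counts: A=3, T=5, G=9, C=9 (length 26).
GC content: GC 18/26 = 69.2%, outside 44.6–59.2% ✗
Tm: Tm = 2·8 + 4·18 = 88°C ✓

Fails: GC content.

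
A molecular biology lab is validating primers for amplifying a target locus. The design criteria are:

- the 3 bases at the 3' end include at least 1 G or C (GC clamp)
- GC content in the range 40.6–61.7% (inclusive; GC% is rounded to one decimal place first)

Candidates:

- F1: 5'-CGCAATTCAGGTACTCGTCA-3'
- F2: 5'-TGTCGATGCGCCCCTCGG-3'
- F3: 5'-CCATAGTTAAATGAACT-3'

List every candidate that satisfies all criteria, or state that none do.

F1 only.

F1 (20 nt, A=5 T=5 G=4 C=6): 3' end TCA has 1 G/C ✓; GC 10/20 = 50.0% ✓ — passes.
F2 (18 nt, A=1 T=4 G=6 C=7): 3' end CGG has 3 G/C ✓; GC 13/18 = 72.2%, outside 40.6–61.7% ✗ — fails.
F3 (17 nt, A=7 T=5 G=2 C=3): 3' end ACT has 1 G/C ✓; GC 5/17 = 29.4%, outside 40.6–61.7% ✗ — fails.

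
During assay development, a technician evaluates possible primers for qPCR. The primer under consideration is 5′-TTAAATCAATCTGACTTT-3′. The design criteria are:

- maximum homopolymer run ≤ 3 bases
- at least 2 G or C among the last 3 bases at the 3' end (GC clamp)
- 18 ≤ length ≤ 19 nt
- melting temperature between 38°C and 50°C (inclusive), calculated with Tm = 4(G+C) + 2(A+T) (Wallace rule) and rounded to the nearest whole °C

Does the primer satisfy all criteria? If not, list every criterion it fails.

Fails: GC clamp.

Base counts: A=6, T=8, G=1, C=3 (length 18).
homopolymer run: longest run = 3 ✓
GC clamp: 3' end TTT has 0 G/C, need ≥2 ✗
length: length 18 ✓
Tm: Tm = 2·14 + 4·4 = 44°C ✓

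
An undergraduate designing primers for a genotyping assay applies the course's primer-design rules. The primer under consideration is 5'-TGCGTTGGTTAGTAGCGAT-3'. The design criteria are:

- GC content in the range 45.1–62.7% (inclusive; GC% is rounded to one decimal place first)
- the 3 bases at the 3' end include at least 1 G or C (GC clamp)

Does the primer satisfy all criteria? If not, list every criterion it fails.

Meets all criteria.

Base counts: A=3, T=7, G=7, C=2 (length 19).
GC content: GC 9/19 = 47.4% ✓
GC clamp: 3' end GAT has 1 G/C ✓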